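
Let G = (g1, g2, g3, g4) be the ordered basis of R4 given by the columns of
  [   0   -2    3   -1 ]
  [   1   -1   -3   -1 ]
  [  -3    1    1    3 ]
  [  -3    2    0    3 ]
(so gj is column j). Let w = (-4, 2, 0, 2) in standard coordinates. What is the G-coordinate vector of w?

[w]_G is the unique c with M c = w, where M has columns g1, ..., g4.
Row-reducing the augmented matrix [M | w] gives c = (-1, 1, -1, -1).
Check: -g1 + g2 - g3 - g4 = (-4, 2, 0, 2).

(-1, 1, -1, -1)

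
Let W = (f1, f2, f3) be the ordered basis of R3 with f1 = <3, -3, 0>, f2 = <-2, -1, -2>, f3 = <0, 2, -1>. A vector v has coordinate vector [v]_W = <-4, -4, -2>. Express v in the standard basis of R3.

<-4, 12, 10>

By definition v = -4f1 - 4f2 - 2f3.
Summing componentwise gives <-4, 12, 10>.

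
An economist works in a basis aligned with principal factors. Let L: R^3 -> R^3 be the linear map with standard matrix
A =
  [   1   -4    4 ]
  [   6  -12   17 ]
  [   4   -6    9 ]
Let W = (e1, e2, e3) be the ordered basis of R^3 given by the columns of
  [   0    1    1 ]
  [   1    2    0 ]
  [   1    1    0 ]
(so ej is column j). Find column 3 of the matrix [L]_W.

Column 3 of [L]_W is the W-coordinate vector of L(e3).
In standard coordinates L(e3) = A e3 = (1, 6, 4).
Converting to W: (1, 6, 4) = 2e1 + 2e2 - e3, so the coordinate vector is (2, 2, -1).

(2, 2, -1)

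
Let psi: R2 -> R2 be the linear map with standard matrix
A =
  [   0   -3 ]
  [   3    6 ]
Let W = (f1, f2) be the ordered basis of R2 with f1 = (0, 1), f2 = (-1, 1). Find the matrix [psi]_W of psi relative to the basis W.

[[3, 0], [3, 3]]

With P the matrix whose columns are f1, f2, [psi]_W = P^(-1) A P.
Column by column: psi(f1) = A f1 = (-3, 6); its W-coordinates (3, 3) give column 1.
Continuing for each basis vector yields [psi]_W = [[3, 0], [3, 3]].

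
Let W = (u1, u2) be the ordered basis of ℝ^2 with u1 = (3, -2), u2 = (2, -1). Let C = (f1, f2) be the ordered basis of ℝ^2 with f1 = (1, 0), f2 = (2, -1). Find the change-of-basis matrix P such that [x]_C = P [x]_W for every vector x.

[[-1, 0], [2, 1]]

Column j of P is [uj]_C, since P maps W-coordinates to C-coordinates.
Expressing u1 in C: u1 = -f1 + 2f2, so column 1 of P is (-1, 2).
Doing the same for each uj gives P = [[-1, 0], [2, 1]].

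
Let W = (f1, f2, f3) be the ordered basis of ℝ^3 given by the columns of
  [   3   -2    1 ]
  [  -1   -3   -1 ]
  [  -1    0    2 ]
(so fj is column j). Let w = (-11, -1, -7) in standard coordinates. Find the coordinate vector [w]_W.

[w]_W is the unique c with M c = w, where M has columns f1, ..., f3.
Gaussian elimination on [M | w] yields c = (-1, 2, -4).
Check: -f1 + 2f2 - 4f3 = (-11, -1, -7).

(-1, 2, -4)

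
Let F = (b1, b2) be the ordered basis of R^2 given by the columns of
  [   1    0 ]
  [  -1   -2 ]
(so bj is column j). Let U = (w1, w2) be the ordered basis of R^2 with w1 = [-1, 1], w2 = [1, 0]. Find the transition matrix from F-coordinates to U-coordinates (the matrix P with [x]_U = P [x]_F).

Let M have columns bj and N have columns wj. Then for every x, N [x]_U = x = M [x]_F, so P = N^(-1) M.
Since det N = -1, N^(-1) has integer entries; multiplying gives P = [[-1, -2], [0, -2]].

[[-1, -2], [0, -2]]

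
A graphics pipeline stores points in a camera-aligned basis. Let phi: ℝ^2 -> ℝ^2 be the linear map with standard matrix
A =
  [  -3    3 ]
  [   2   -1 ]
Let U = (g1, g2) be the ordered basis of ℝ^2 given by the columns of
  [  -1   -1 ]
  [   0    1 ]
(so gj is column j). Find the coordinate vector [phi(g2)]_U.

[-3, -3]

Compute phi(g2) = A g2 = [6, -3] in standard coordinates.
Then write this in U-coordinates: solve for y in y_1 g1 + y_2 g2 = [6, -3].
This gives y = [-3, -3], which is column 2 of [phi]_U.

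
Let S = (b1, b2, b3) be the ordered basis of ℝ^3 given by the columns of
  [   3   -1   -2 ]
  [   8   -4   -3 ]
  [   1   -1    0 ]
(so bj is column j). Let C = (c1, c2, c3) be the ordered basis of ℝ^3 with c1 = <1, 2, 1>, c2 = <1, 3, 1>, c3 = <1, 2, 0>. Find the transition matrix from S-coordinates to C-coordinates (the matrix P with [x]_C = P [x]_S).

[[-1, 1, -1], [2, -2, 1], [2, 0, -2]]

Column j of P is [bj]_C, since P maps S-coordinates to C-coordinates.
Expressing b1 in C: b1 = -c1 + 2c2 + 2c3, so column 1 of P is <-1, 2, 2>.
Doing the same for each bj gives P = [[-1, 1, -1], [2, -2, 1], [2, 0, -2]].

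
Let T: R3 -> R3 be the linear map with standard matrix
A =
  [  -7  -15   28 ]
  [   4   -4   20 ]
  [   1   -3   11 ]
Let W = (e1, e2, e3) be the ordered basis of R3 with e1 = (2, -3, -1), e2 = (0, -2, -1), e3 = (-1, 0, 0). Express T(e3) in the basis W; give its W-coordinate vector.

(2, -1, -3)

Column 3 of [T]_W is the W-coordinate vector of T(e3).
In standard coordinates T(e3) = A e3 = (7, -4, -1).
Converting to W: (7, -4, -1) = 2e1 - e2 - 3e3, so the coordinate vector is (2, -1, -3).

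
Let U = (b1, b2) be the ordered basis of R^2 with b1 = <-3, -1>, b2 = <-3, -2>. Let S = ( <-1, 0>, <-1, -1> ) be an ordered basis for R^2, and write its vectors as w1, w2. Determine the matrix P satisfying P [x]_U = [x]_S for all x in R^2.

[[2, 1], [1, 2]]

Column j of P is [bj]_S, since P maps U-coordinates to S-coordinates.
Expressing b1 in S: b1 = 2w1 + w2, so column 1 of P is <2, 1>.
Doing the same for each bj gives P = [[2, 1], [1, 2]].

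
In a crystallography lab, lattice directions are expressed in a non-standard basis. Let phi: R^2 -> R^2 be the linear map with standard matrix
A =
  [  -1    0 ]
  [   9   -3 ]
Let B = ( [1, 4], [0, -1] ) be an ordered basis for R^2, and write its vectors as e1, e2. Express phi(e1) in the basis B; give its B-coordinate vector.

[-1, -1]

Column 1 of [phi]_B is the B-coordinate vector of phi(e1).
In standard coordinates phi(e1) = A e1 = [-1, -3].
Converting to B: [-1, -3] = -e1 - e2, so the coordinate vector is [-1, -1].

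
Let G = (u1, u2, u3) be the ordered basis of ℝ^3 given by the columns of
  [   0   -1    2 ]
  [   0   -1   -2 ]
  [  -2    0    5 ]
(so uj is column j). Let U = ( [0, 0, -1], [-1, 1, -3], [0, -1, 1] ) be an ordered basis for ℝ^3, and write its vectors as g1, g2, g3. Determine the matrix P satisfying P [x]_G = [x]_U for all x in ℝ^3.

[[2, -1, 1], [0, 1, -2], [0, 2, 0]]

Take x = uj: its G-coordinates are the j-th standard unit vector, so P e_j — column j of P — equals [uj]_U.
u1 = 2g1 + 0·g2 + 0·g3, giving column 1 = [2, 0, 0]; repeating for each j gives P = [[2, -1, 1], [0, 1, -2], [0, 2, 0]].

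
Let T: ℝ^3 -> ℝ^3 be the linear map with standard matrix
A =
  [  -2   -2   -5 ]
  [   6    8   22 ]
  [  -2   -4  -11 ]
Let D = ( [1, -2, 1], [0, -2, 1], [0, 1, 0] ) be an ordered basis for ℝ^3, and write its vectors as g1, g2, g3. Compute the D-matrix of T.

[[-3, -1, -2], [-2, -2, -2], [2, 0, 0]]

Let P have columns g1, ..., g3. Then [T]_D = P^(-1) A P.
Here det P = -1, so P^(-1) is integer; computing A P first and then P^(-1)(A P) gives [[-3, -1, -2], [-2, -2, -2], [2, 0, 0]].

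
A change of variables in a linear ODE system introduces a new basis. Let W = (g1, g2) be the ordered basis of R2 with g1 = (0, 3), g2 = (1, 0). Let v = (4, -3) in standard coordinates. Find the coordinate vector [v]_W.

[v]_W is the unique c with M c = v, where M has columns g1, g2.
System: 0c_1 + c_2 = 4, 3c_1 + 0c_2 = -3; solving gives c_1 = -1, c_2 = 4.
Check: -g1 + 4g2 = (4, -3).

(-1, 4)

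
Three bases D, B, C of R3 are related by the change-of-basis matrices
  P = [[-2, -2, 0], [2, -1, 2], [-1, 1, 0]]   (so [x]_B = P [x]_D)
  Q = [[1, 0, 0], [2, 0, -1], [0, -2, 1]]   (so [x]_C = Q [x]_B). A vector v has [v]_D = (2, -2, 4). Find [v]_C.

(0, 4, -32)

Apply P to get B-coordinates (0, 14, -4), then Q to get C-coordinates.
The result is [v]_C = (0, 4, -32).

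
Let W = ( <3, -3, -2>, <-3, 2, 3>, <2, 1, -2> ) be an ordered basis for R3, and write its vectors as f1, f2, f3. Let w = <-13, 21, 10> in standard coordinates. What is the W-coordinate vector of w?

We seek scalars with c_1 f1 + ... + c_3 f3 = w; equivalently solve M c = w where the columns of M are f1, ..., f3.
Gaussian elimination on [M | w] yields c = (-3, 4, 4).
Check: -3f1 + 4f2 + 4f3 = <-13, 21, 10>.

<-3, 4, 4>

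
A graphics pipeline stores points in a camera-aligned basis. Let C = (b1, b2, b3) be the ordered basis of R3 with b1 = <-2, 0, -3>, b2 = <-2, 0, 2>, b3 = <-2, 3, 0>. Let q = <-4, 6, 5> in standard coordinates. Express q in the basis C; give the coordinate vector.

<-1, 1, 2>

[q]_C is the unique c with M c = q, where M has columns b1, ..., b3.
Solving this 3x3 system gives c = (-1, 1, 2).
Check: -b1 + b2 + 2b3 = <-4, 6, 5>.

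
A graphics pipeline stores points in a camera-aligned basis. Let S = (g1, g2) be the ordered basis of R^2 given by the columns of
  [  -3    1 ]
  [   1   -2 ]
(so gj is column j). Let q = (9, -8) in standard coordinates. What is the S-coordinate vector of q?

[q]_S is the unique c with M c = q, where M has columns g1, g2.
System: -3c_1 + c_2 = 9, c_1 - 2c_2 = -8; solving gives c_1 = -2, c_2 = 3.
Check: -2g1 + 3g2 = (9, -8).

(-2, 3)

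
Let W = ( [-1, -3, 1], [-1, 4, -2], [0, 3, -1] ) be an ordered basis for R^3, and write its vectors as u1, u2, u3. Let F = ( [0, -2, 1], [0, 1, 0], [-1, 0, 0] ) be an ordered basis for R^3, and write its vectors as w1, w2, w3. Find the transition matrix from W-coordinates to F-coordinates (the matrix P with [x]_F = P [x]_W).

Take x = uj: its W-coordinates are the j-th standard unit vector, so P e_j — column j of P — equals [uj]_F.
u1 = w1 - w2 + w3, giving column 1 = [1, -1, 1]; repeating for each j gives P = [[1, -2, -1], [-1, 0, 1], [1, 1, 0]].

[[1, -2, -1], [-1, 0, 1], [1, 1, 0]]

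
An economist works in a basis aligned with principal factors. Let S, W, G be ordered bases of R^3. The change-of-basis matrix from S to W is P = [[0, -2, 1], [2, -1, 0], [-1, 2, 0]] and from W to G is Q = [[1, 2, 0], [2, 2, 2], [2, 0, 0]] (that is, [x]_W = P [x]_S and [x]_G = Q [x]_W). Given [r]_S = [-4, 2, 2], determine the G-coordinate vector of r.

First [r]_W = P [r]_S = [-2, -10, 8].
Then [r]_G = Q [r]_W = [-22, -8, -4].

[-22, -8, -4]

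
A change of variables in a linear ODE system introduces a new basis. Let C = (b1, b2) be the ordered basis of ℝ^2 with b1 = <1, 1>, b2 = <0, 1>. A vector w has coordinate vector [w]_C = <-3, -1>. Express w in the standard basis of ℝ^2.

<-3, -4>

By definition w = -3b1 - b2.
Summing componentwise gives <-3, -4>.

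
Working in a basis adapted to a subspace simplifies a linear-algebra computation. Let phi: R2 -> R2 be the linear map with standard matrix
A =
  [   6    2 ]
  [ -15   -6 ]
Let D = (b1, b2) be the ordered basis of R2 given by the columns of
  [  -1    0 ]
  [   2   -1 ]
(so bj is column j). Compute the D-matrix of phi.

The j-th column of [phi]_D is [phi(bj)]_D.
phi(b1) = A b1 = (-2, 3) = 2b1 + b2, so column 1 is (2, 1).
Repeating for b2 and assembling the columns gives [[2, 2], [1, -2]].

[[2, 2], [1, -2]]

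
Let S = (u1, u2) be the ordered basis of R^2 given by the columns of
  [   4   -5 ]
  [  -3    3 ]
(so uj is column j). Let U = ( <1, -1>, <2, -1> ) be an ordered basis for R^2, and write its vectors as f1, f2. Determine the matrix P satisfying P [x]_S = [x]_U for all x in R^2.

Take x = uj: its S-coordinates are the j-th standard unit vector, so P e_j — column j of P — equals [uj]_U.
u1 = 2f1 + f2, giving column 1 = <2, 1>; repeating for each j gives P = [[2, -1], [1, -2]].

[[2, -1], [1, -2]]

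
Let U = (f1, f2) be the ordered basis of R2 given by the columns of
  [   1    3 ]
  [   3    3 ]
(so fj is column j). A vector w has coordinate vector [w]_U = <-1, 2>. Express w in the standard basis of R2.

By definition w = -f1 + 2f2.
Summing componentwise gives <5, 3>.

<5, 3>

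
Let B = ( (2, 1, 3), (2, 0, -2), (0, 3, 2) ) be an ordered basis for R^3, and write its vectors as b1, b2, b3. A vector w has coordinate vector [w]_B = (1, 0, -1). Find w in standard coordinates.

(2, -2, 1)

The coordinates say w = b1 + 0·b2 - b3; adding the scaled basis vectors gives (2, -2, 1).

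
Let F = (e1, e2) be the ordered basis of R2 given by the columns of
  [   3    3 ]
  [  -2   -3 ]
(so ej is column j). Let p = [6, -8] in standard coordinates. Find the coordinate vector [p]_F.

[p]_F is the unique c with M c = p, where M has columns e1, e2.
System: 3c_1 + 3c_2 = 6, -2c_1 - 3c_2 = -8; solving gives c_1 = -2, c_2 = 4.
Check: -2e1 + 4e2 = [6, -8].

[-2, 4]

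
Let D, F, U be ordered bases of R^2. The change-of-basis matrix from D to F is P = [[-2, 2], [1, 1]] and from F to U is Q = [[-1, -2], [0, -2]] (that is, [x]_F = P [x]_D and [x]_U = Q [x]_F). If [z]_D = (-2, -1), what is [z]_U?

First [z]_F = P [z]_D = (2, -3).
Then [z]_U = Q [z]_F = (4, 6).

(4, 6)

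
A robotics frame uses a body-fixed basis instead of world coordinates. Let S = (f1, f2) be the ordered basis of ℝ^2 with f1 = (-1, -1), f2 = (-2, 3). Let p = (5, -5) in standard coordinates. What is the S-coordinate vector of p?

(-1, -2)

[p]_S is the unique c with M c = p, where M has columns f1, f2.
System: -c_1 - 2c_2 = 5, -c_1 + 3c_2 = -5; solving gives c_1 = -1, c_2 = -2.
Check: -f1 - 2f2 = (5, -5).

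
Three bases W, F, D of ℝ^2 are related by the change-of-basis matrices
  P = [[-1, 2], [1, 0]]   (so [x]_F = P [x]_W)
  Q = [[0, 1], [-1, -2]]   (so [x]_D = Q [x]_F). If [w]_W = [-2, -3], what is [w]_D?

[-2, 8]

Composing the changes, [w]_D = Q P [w]_W.
Q P = [[1, 0], [-1, -2]]; applying this to [-2, -3] gives [-2, 8].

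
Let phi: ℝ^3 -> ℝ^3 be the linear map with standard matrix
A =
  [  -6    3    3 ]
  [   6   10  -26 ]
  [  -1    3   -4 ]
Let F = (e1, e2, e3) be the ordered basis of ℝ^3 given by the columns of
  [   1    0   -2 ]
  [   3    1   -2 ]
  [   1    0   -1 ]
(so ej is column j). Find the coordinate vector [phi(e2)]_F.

[3, 1, 0]

Column 2 of [phi]_F is the F-coordinate vector of phi(e2).
In standard coordinates phi(e2) = A e2 = [3, 10, 3].
Converting to F: [3, 10, 3] = 3e1 + e2 + 0·e3, so the coordinate vector is [3, 1, 0].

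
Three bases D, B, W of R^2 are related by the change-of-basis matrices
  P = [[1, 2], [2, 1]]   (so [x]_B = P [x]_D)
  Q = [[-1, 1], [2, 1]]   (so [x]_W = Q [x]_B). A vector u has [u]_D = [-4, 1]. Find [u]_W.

Composing the changes, [u]_W = Q P [u]_D.
Q P = [[1, -1], [4, 5]]; applying this to [-4, 1] gives [-5, -11].

[-5, -11]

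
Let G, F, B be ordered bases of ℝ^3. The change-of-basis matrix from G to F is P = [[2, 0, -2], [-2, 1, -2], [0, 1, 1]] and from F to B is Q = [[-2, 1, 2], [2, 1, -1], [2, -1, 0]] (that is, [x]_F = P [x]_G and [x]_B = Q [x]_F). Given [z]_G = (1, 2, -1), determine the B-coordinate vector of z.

Apply P to get F-coordinates (4, 2, 1), then Q to get B-coordinates.
The result is [z]_B = (-4, 9, 6).

(-4, 9, 6)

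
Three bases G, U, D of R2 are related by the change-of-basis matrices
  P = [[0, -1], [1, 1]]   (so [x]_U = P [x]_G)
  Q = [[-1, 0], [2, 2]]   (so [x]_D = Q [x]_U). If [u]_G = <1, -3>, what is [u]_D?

Apply P to get U-coordinates <3, -2>, then Q to get D-coordinates.
The result is [u]_D = <-3, 2>.

<-3, 2>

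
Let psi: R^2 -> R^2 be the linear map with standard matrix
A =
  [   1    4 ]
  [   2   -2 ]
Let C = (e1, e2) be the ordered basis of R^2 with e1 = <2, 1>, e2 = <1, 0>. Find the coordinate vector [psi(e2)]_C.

<2, -3>

Compute psi(e2) = A e2 = <1, 2> in standard coordinates.
Then write this in C-coordinates: solve for y in y_1 e1 + y_2 e2 = <1, 2>.
This gives y = <2, -3>, which is column 2 of [psi]_C.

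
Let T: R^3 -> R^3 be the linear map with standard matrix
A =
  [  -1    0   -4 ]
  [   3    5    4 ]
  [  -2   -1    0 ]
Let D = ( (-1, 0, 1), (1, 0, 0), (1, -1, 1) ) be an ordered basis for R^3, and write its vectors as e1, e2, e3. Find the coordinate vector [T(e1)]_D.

(3, 1, -1)

Compute T(e1) = A e1 = (-3, 1, 2) in standard coordinates.
Then write this in D-coordinates: solve for y in y_1 e1 + ... + y_3 e3 = (-3, 1, 2).
This gives y = (3, 1, -1), which is column 1 of [T]_D.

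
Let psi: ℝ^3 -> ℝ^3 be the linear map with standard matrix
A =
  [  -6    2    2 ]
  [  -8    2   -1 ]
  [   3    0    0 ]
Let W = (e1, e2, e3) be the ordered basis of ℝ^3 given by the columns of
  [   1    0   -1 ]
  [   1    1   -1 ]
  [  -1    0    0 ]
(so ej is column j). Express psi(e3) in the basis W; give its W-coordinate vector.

(3, 2, -1)

Compute psi(e3) = A e3 = (4, 6, -3) in standard coordinates.
Then write this in W-coordinates: solve for y in y_1 e1 + ... + y_3 e3 = (4, 6, -3).
This gives y = (3, 2, -1), which is column 3 of [psi]_W.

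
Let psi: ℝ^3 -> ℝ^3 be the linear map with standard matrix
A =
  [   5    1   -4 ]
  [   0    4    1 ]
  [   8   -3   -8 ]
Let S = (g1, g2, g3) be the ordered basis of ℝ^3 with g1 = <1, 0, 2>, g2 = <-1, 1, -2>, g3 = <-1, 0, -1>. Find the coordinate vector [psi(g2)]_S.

Compute psi(g2) = A g2 = <4, 2, 5> in standard coordinates.
Then write this in S-coordinates: solve for y in y_1 g1 + ... + y_3 g3 = <4, 2, 5>.
This gives y = <3, 2, -3>, which is column 2 of [psi]_S.

<3, 2, -3>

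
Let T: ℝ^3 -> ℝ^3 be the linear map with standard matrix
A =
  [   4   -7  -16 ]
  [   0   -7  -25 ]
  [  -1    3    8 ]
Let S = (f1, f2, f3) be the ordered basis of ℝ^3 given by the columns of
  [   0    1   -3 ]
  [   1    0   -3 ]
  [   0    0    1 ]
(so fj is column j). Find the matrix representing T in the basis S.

With P the matrix whose columns are f1, ..., f3, [T]_S = P^(-1) A P.
Column by column: T(f1) = A f1 = (-7, -7, 3); its S-coordinates (2, 2, 3) give column 1.
Continuing for each basis vector yields [T]_S = [[2, -3, 2], [2, 1, -1], [3, -1, 2]].

[[2, -3, 2], [2, 1, -1], [3, -1, 2]]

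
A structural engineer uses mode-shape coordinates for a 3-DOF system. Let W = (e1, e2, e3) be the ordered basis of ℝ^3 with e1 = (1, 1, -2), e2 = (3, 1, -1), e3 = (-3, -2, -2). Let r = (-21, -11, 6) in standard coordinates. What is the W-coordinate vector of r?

Write r = c_1 e1 + ... + c_3 e3 and solve for the c_i.
Solving this 3x3 system gives c = (-3, -4, 2).
Check: -3e1 - 4e2 + 2e3 = (-21, -11, 6).

(-3, -4, 2)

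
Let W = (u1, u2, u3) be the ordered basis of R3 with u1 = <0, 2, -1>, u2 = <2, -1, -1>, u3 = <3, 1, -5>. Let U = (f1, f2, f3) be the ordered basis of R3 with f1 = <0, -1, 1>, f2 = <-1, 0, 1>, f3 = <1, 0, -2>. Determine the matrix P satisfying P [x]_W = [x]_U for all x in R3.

Column j of P is [uj]_U, since P maps W-coordinates to U-coordinates.
Expressing u1 in U: u1 = -2f1 - f2 - f3, so column 1 of P is <-2, -1, -1>.
Doing the same for each uj gives P = [[-2, 1, -1], [-1, -2, -2], [-1, 0, 1]].

[[-2, 1, -1], [-1, -2, -2], [-1, 0, 1]]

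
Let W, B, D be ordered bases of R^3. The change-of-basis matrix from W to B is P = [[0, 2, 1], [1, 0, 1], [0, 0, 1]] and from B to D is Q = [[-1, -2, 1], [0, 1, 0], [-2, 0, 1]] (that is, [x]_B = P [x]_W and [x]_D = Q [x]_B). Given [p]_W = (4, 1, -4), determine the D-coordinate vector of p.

Apply P to get B-coordinates (-2, 0, -4), then Q to get D-coordinates.
The result is [p]_D = (-2, 0, 0).

(-2, 0, 0)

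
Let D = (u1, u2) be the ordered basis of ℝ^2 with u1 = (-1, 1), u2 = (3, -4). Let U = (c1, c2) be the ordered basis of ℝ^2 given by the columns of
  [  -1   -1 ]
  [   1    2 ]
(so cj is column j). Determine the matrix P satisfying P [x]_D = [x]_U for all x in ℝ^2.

Take x = uj: its D-coordinates are the j-th standard unit vector, so P e_j — column j of P — equals [uj]_U.
u1 = c1 + 0·c2, giving column 1 = (1, 0); repeating for each j gives P = [[1, -2], [0, -1]].

[[1, -2], [0, -1]]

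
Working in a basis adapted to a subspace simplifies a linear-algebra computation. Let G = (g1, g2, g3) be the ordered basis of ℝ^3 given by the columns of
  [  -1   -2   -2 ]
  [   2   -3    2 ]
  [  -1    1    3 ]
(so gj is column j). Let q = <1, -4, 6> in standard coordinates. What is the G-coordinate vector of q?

<-3, 0, 1>

[q]_G is the unique c with M c = q, where M has columns g1, ..., g3.
Gaussian elimination on [M | q] yields c = (-3, 0, 1).
Check: -3g1 + 0·g2 + g3 = <1, -4, 6>.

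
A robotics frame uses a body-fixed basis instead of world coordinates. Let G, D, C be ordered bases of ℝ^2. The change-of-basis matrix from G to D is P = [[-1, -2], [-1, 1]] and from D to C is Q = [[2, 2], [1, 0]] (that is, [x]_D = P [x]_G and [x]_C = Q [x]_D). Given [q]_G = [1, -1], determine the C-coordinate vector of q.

[-2, 1]

Apply P to get D-coordinates [1, -2], then Q to get C-coordinates.
The result is [q]_C = [-2, 1].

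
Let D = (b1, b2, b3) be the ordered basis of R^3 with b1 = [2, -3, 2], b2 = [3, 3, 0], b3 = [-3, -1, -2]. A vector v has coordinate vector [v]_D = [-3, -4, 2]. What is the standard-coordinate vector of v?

The coordinates say v = -3b1 - 4b2 + 2b3; adding the scaled basis vectors gives [-24, -5, -10].

[-24, -5, -10]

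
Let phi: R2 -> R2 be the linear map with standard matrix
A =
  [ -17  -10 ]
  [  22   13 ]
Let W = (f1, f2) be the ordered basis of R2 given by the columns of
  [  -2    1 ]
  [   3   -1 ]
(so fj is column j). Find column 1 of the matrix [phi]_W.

(-1, 2)

Compute phi(f1) = A f1 = (4, -5) in standard coordinates.
Then write this in W-coordinates: solve for y in y_1 f1 + y_2 f2 = (4, -5).
This gives y = (-1, 2), which is column 1 of [phi]_W.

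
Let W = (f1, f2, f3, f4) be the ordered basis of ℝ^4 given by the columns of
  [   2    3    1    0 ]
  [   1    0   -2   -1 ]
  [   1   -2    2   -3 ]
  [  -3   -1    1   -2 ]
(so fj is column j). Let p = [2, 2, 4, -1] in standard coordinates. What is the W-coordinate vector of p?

[p]_W is the unique c with M c = p, where M has columns f1, ..., f4.
Row-reducing the augmented matrix [M | p] gives c = (1, 0, 0, -1).
Check: f1 + 0·f2 + 0·f3 - f4 = [2, 2, 4, -1].

[1, 0, 0, -1]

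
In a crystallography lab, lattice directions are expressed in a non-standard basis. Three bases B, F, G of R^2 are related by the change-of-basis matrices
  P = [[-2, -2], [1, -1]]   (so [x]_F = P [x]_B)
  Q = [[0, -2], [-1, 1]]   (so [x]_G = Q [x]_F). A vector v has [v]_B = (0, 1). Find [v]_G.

Composing the changes, [v]_G = Q P [v]_B.
Q P = [[-2, 2], [3, 1]]; applying this to (0, 1) gives (2, 1).

(2, 1)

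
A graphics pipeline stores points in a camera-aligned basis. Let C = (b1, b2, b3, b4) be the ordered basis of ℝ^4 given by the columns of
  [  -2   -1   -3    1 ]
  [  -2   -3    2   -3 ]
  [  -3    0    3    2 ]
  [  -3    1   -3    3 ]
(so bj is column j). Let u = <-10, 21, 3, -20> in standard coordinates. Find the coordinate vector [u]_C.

We seek scalars with c_1 b1 + ... + c_4 b4 = u; equivalently solve M c = u where the columns of M are b1, ..., b4.
Solving this 4x4 system gives c = (0, -2, 3, -3).
Check: 0·b1 - 2b2 + 3b3 - 3b4 = <-10, 21, 3, -20>.

<0, -2, 3, -3>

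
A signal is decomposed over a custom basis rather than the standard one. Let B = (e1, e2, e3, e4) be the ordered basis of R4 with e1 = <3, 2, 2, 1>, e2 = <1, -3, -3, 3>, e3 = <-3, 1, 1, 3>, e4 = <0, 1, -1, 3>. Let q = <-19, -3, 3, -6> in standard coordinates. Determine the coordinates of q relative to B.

Write q = c_1 e1 + ... + c_4 e4 and solve for the c_i.
Gaussian elimination on [M | q] yields c = (-3, -1, 3, -3).
Check: -3e1 - e2 + 3e3 - 3e4 = <-19, -3, 3, -6>.

<-3, -1, 3, -3>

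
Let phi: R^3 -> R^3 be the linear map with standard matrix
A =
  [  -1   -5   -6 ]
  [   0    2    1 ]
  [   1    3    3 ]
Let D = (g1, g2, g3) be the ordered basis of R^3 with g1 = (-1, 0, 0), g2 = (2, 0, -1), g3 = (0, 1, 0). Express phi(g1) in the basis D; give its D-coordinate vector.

(1, 1, 0)

Compute phi(g1) = A g1 = (1, 0, -1) in standard coordinates.
Then write this in D-coordinates: solve for y in y_1 g1 + ... + y_3 g3 = (1, 0, -1).
This gives y = (1, 1, 0), which is column 1 of [phi]_D.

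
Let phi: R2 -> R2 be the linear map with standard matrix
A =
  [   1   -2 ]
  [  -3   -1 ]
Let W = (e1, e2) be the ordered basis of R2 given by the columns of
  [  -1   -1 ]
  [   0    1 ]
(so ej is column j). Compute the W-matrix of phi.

[[-2, 1], [3, 2]]

Let P have columns e1, e2. Then [phi]_W = P^(-1) A P.
Here det P = -1, so P^(-1) is integer; computing A P first and then P^(-1)(A P) gives [[-2, 1], [3, 2]].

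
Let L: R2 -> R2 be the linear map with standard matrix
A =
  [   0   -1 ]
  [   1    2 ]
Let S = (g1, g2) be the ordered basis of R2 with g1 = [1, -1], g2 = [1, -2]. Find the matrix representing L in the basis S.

Let P have columns g1, g2. Then [L]_S = P^(-1) A P.
Here det P = -1, so P^(-1) is integer; computing A P first and then P^(-1)(A P) gives [[1, 1], [0, 1]].

[[1, 1], [0, 1]]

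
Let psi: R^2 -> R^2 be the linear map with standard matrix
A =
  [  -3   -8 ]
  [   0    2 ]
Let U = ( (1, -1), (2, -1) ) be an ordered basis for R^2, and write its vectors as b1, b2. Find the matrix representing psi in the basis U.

The j-th column of [psi]_U is [psi(bj)]_U.
psi(b1) = A b1 = (5, -2) = -b1 + 3b2, so column 1 is (-1, 3).
Repeating for b2 and assembling the columns gives [[-1, 2], [3, 0]].

[[-1, 2], [3, 0]]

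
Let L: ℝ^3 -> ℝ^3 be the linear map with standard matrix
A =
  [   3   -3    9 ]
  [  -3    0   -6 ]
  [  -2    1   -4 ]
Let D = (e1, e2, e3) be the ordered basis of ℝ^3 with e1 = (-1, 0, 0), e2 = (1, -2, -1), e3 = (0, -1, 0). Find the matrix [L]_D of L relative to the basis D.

[[1, 0, -2], [-2, 0, 1], [1, -3, -2]]

Let P have columns e1, ..., e3. Then [L]_D = P^(-1) A P.
Here det P = 1, so P^(-1) is integer; computing A P first and then P^(-1)(A P) gives [[1, 0, -2], [-2, 0, 1], [1, -3, -2]].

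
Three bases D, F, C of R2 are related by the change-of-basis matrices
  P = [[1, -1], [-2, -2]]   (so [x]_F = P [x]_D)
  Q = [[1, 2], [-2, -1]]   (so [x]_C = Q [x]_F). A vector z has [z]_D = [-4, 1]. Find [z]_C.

[7, 4]

First [z]_F = P [z]_D = [-5, 6].
Then [z]_C = Q [z]_F = [7, 4].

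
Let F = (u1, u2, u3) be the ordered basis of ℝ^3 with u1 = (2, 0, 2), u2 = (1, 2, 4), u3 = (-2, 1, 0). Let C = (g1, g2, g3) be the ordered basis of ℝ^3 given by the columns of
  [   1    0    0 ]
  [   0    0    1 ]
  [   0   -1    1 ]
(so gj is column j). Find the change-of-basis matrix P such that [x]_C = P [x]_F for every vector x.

[[2, 1, -2], [-2, -2, 1], [0, 2, 1]]

Take x = uj: its F-coordinates are the j-th standard unit vector, so P e_j — column j of P — equals [uj]_C.
u1 = 2g1 - 2g2 + 0·g3, giving column 1 = (2, -2, 0); repeating for each j gives P = [[2, 1, -2], [-2, -2, 1], [0, 2, 1]].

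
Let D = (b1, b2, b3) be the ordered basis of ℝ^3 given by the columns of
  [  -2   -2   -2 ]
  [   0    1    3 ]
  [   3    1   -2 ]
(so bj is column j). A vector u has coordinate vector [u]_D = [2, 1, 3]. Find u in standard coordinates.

By definition u = 2b1 + b2 + 3b3.
Summing componentwise gives [-12, 10, 1].

[-12, 10, 1]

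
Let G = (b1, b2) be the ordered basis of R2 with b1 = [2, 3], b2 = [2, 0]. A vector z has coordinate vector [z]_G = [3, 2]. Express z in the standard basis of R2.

[10, 9]

The coordinates say z = 3b1 + 2b2; adding the scaled basis vectors gives [10, 9].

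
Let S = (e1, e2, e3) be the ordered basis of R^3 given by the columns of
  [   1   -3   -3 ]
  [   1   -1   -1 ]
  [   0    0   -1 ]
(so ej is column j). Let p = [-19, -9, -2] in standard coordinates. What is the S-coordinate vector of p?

Write p = c_1 e1 + ... + c_3 e3 and solve for the c_i.
Gaussian elimination on [M | p] yields c = (-4, 3, 2).
Check: -4e1 + 3e2 + 2e3 = [-19, -9, -2].

[-4, 3, 2]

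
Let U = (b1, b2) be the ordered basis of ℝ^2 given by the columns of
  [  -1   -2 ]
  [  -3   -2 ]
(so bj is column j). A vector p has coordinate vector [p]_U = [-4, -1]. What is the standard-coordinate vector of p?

p = M [p]_U, where M has columns b1, b2.
Carrying out the matrix-vector product, p = [6, 14].

[6, 14]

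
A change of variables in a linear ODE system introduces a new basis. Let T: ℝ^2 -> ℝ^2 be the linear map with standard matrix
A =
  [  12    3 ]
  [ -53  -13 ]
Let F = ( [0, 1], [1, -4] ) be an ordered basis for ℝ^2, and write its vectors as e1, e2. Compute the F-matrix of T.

With P the matrix whose columns are e1, e2, [T]_F = P^(-1) A P.
Column by column: T(e1) = A e1 = [3, -13]; its F-coordinates [-1, 3] give column 1.
Continuing for each basis vector yields [T]_F = [[-1, -1], [3, 0]].

[[-1, -1], [3, 0]]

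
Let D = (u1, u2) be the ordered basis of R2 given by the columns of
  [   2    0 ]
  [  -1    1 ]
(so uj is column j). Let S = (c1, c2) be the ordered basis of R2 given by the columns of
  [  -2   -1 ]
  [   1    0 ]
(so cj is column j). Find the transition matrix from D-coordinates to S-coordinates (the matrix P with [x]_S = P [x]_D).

Let M have columns uj and N have columns cj. Then for every x, N [x]_S = x = M [x]_D, so P = N^(-1) M.
Since det N = 1, N^(-1) has integer entries; multiplying gives P = [[-1, 1], [0, -2]].

[[-1, 1], [0, -2]]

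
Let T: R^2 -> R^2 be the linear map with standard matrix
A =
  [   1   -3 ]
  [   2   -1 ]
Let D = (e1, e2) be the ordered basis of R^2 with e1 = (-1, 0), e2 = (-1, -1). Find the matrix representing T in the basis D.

The j-th column of [T]_D is [T(ej)]_D.
T(e1) = A e1 = (-1, -2) = -e1 + 2e2, so column 1 is (-1, 2).
Repeating for e2 and assembling the columns gives [[-1, -3], [2, 1]].

[[-1, -3], [2, 1]]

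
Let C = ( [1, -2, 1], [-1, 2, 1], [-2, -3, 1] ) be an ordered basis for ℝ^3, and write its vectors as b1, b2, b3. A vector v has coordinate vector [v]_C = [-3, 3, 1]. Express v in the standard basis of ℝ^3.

v = M [v]_C, where M has columns b1, ..., b3.
Carrying out the matrix-vector product, v = [-8, 9, 1].

[-8, 9, 1]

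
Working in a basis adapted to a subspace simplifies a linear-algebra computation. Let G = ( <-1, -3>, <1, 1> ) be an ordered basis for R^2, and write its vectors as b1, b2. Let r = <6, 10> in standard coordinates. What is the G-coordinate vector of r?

Write r = c_1 b1 + c_2 b2 and solve for the c_i.
System: -c_1 + c_2 = 6, -3c_1 + c_2 = 10; solving gives c_1 = -2, c_2 = 4.
Check: -2b1 + 4b2 = <6, 10>.

<-2, 4>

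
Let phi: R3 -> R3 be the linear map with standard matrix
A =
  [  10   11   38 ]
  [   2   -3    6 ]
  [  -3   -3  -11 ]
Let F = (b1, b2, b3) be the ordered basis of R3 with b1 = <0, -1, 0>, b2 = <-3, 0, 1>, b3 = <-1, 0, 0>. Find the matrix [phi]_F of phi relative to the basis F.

[[-3, 0, 2], [3, -2, 3], [2, -2, 1]]

With P the matrix whose columns are b1, ..., b3, [phi]_F = P^(-1) A P.
Column by column: phi(b1) = A b1 = <-11, 3, 3>; its F-coordinates <-3, 3, 2> give column 1.
Continuing for each basis vector yields [phi]_F = [[-3, 0, 2], [3, -2, 3], [2, -2, 1]].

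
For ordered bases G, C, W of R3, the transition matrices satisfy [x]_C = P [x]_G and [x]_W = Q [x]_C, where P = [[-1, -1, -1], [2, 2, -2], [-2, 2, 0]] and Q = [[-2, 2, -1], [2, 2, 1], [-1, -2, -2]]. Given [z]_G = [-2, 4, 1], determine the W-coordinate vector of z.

Composing the changes, [z]_W = Q P [z]_G.
Q P = [[8, 4, -2], [0, 4, -6], [1, -7, 5]]; applying this to [-2, 4, 1] gives [-2, 10, -25].

[-2, 10, -25]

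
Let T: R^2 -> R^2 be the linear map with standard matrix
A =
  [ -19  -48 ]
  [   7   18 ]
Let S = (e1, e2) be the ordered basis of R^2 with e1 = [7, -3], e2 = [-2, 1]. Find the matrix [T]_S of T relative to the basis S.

[[1, -2], [-2, -2]]

The j-th column of [T]_S is [T(ej)]_S.
T(e1) = A e1 = [11, -5] = e1 - 2e2, so column 1 is [1, -2].
Repeating for e2 and assembling the columns gives [[1, -2], [-2, -2]].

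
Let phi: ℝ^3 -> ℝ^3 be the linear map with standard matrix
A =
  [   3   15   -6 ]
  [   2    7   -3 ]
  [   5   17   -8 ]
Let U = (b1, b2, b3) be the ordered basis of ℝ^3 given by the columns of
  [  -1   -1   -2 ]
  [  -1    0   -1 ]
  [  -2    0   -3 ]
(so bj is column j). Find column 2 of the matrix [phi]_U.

(1, 0, 1)

Compute phi(b2) = A b2 = (-3, -2, -5) in standard coordinates.
Then write this in U-coordinates: solve for y in y_1 b1 + ... + y_3 b3 = (-3, -2, -5).
This gives y = (1, 0, 1), which is column 2 of [phi]_U.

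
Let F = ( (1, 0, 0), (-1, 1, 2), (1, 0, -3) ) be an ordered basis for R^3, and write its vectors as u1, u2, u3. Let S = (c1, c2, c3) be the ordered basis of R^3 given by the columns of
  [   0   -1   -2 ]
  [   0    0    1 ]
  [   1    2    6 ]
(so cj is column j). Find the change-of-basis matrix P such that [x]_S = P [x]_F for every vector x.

[[2, -2, -1], [-1, -1, -1], [0, 1, 0]]

Let M have columns uj and N have columns cj. Then for every x, N [x]_S = x = M [x]_F, so P = N^(-1) M.
Since det N = -1, N^(-1) has integer entries; multiplying gives P = [[2, -2, -1], [-1, -1, -1], [0, 1, 0]].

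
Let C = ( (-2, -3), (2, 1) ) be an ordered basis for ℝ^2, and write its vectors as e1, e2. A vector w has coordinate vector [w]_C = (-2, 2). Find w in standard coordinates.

The coordinates say w = -2e1 + 2e2; adding the scaled basis vectors gives (8, 8).

(8, 8)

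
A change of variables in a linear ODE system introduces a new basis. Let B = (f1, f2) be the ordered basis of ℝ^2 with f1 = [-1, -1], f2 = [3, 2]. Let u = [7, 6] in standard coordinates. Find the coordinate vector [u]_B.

[u]_B is the unique c with M c = u, where M has columns f1, f2.
System: -c_1 + 3c_2 = 7, -c_1 + 2c_2 = 6; solving gives c_1 = -4, c_2 = 1.
Check: -4f1 + f2 = [7, 6].

[-4, 1]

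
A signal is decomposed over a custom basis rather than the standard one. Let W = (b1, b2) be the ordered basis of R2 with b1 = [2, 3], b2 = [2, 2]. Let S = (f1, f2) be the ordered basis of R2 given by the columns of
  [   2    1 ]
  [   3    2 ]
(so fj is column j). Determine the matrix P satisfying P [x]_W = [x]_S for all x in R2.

Column j of P is [bj]_S, since P maps W-coordinates to S-coordinates.
Expressing b1 in S: b1 = f1 + 0·f2, so column 1 of P is [1, 0].
Doing the same for each bj gives P = [[1, 2], [0, -2]].

[[1, 2], [0, -2]]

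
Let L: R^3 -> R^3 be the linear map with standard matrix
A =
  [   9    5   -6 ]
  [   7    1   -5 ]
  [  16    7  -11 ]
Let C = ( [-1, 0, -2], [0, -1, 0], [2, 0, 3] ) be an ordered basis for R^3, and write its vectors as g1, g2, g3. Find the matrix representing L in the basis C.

[[-3, -1, 2], [-3, 1, 1], [0, -3, 1]]

The j-th column of [L]_C is [L(gj)]_C.
L(g1) = A g1 = [3, 3, 6] = -3g1 - 3g2 + 0·g3, so column 1 is [-3, -3, 0].
Repeating for g2, g3 and assembling the columns gives [[-3, -1, 2], [-3, 1, 1], [0, -3, 1]].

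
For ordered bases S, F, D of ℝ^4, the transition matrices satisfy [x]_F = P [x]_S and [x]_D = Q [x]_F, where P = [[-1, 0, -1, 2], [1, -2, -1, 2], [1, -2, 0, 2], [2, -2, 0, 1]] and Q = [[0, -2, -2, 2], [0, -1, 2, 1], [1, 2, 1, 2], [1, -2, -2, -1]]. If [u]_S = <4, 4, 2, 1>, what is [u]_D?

<14, 1, -12, 7>

Composing the changes, [u]_D = Q P [u]_S.
Q P = [[0, 4, 2, -6], [3, -4, 1, 3], [6, -10, -3, 10], [-7, 10, 1, -7]]; applying this to <4, 4, 2, 1> gives <14, 1, -12, 7>.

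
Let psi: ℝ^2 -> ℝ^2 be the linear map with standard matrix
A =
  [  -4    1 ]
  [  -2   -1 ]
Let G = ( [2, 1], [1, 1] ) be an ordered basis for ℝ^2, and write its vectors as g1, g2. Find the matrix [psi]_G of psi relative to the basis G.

[[-2, 0], [-3, -3]]

The j-th column of [psi]_G is [psi(gj)]_G.
psi(g1) = A g1 = [-7, -5] = -2g1 - 3g2, so column 1 is [-2, -3].
Repeating for g2 and assembling the columns gives [[-2, 0], [-3, -3]].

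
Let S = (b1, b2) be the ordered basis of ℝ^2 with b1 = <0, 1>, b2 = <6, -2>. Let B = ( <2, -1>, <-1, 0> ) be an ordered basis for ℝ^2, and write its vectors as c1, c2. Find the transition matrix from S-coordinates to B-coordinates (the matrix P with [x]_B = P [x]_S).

Column j of P is [bj]_B, since P maps S-coordinates to B-coordinates.
Expressing b1 in B: b1 = -c1 - 2c2, so column 1 of P is <-1, -2>.
Doing the same for each bj gives P = [[-1, 2], [-2, -2]].

[[-1, 2], [-2, -2]]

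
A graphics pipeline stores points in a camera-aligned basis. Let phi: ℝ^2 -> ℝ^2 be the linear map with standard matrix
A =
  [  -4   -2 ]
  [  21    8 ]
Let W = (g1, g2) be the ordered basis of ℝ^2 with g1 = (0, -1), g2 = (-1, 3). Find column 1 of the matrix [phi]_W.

Column 1 of [phi]_W is the W-coordinate vector of phi(g1).
In standard coordinates phi(g1) = A g1 = (2, -8).
Converting to W: (2, -8) = 2g1 - 2g2, so the coordinate vector is (2, -2).

(2, -2)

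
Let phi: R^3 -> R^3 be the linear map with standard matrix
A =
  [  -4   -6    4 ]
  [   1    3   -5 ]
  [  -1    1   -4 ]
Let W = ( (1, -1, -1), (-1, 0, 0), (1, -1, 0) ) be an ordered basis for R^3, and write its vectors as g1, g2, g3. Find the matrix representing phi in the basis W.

[[-2, -1, 2], [-1, -3, 0], [-1, 2, 0]]

Let P have columns g1, ..., g3. Then [phi]_W = P^(-1) A P.
Here det P = -1, so P^(-1) is integer; computing A P first and then P^(-1)(A P) gives [[-2, -1, 2], [-1, -3, 0], [-1, 2, 0]].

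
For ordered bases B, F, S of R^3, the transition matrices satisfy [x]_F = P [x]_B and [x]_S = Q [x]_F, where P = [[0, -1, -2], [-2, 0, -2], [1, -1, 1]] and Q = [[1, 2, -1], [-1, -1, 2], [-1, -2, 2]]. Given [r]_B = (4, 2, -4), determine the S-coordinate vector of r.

(8, -10, -10)

First [r]_F = P [r]_B = (6, 0, -2).
Then [r]_S = Q [r]_F = (8, -10, -10).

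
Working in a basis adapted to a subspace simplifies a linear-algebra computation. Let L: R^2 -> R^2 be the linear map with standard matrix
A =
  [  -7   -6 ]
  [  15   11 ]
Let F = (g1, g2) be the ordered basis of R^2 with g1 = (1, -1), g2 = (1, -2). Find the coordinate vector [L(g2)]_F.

Compute L(g2) = A g2 = (5, -7) in standard coordinates.
Then write this in F-coordinates: solve for y in y_1 g1 + y_2 g2 = (5, -7).
This gives y = (3, 2), which is column 2 of [L]_F.

(3, 2)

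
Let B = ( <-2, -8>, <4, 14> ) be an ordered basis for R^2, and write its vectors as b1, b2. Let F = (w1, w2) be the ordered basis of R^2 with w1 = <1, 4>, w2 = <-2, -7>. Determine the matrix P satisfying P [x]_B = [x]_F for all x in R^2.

[[-2, 0], [0, -2]]

Column j of P is [bj]_F, since P maps B-coordinates to F-coordinates.
Expressing b1 in F: b1 = -2w1 + 0·w2, so column 1 of P is <-2, 0>.
Doing the same for each bj gives P = [[-2, 0], [0, -2]].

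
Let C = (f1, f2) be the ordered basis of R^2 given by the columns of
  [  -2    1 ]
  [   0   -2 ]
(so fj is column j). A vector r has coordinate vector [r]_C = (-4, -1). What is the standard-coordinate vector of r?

(7, 2)

r = M [r]_C, where M has columns f1, f2.
Carrying out the matrix-vector product, r = (7, 2).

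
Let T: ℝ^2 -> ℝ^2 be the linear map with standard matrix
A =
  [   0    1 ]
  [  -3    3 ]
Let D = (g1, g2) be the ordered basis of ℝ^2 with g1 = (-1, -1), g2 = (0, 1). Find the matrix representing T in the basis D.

[[1, -1], [1, 2]]

The j-th column of [T]_D is [T(gj)]_D.
T(g1) = A g1 = (-1, 0) = g1 + g2, so column 1 is (1, 1).
Repeating for g2 and assembling the columns gives [[1, -1], [1, 2]].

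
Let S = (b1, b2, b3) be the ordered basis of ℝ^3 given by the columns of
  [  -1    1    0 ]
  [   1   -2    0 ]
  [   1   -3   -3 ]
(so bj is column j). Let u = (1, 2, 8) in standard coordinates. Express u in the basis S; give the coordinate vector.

(-4, -3, -1)

We seek scalars with c_1 b1 + ... + c_3 b3 = u; equivalently solve M c = u where the columns of M are b1, ..., b3.
Gaussian elimination on [M | u] yields c = (-4, -3, -1).
Check: -4b1 - 3b2 - b3 = (1, 2, 8).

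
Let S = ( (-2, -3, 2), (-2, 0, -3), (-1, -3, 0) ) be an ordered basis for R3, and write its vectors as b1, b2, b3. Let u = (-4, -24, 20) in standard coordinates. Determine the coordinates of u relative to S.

(4, -4, 4)

We seek scalars with c_1 b1 + ... + c_3 b3 = u; equivalently solve M c = u where the columns of M are b1, ..., b3.
Solving this 3x3 system gives c = (4, -4, 4).
Check: 4b1 - 4b2 + 4b3 = (-4, -24, 20).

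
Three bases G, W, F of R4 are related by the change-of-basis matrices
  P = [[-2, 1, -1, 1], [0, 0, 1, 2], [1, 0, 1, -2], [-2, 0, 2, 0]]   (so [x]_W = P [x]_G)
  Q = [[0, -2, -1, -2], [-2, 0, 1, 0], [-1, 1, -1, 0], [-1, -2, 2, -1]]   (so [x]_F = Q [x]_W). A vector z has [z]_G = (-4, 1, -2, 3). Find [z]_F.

(-4, -40, 2, -50)

Apply P to get W-coordinates (14, 4, -12, 4), then Q to get F-coordinates.
The result is [z]_F = (-4, -40, 2, -50).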